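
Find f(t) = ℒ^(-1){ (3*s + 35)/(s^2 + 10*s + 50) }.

Complete the square in the denominator: s^2 + 10*s + 50 = (s + 5)^2 + 5^2.
Split the numerator to match: 3*s + 35 = 3·(s + 5) + 4·5.
Invert each term: 3·(s + 5)/((s + 5)^2 + 25) ↔ 3e^(-5t)cos(5t); 4·5/((s + 5)^2 + 25) ↔ 4e^(-5t)sin(5t).

f(t) = 4*exp(-5*t)*sin(5*t) + 3*exp(-5*t)*cos(5*t)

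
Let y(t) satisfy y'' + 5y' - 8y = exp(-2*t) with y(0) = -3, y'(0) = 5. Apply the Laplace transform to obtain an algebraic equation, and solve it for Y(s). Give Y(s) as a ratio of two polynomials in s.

Y(s) = (-3*s^2 - 16*s - 19)/(s^3 + 7*s^2 + 2*s - 16)

Take the Laplace transform of both sides.
With L{y''} = s^2 Y - s·y(0) - y'(0) and L{y'} = sY - y(0), with y(0) = -3, y'(0) = 5: the LHS transforms to (s^2 + 5*s - 8)Y - (-3*s - 10).
The right side is L{exp(-2*t)} = 1/(s + 2).
So (s^2 + 5*s - 8)Y = 1/(s + 2) + (-3*s - 10).
Solve for Y(s) and write it as one ratio of polynomials.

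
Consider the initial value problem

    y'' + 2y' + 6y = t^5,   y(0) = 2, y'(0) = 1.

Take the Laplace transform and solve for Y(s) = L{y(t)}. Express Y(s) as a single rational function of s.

Y(s) = (2*s^7 + 5*s^6 + 120)/(s^8 + 2*s^7 + 6*s^6)

Transform both sides with L{·}.
With L{y''} = s^2 Y - s·y(0) - y'(0) and L{y'} = sY - y(0), with y(0) = 2, y'(0) = 1: the LHS transforms to (s^2 + 2*s + 6)Y - (2*s + 5).
The right side is L{t^5} = 120/s^6.
So (s^2 + 2*s + 6)Y = 120/s^6 + (2*s + 5).
Divide through and combine into a single rational function.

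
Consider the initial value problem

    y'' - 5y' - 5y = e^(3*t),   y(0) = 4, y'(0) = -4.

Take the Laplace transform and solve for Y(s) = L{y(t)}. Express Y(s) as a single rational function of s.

Y(s) = (4*s^2 - 36*s + 73)/(s^3 - 8*s^2 + 10*s + 15)

Take the Laplace transform of both sides.
Using L{y''} = s^2 Y - s·y(0) - y'(0) and L{y'} = sY - y(0), with y(0) = 4, y'(0) = -4, the left side becomes (s^2 - 5*s - 5)Y - (4*s - 24).
The right side is L{e^(3*t)} = 1/(s - 3).
So (s^2 - 5*s - 5)Y = 1/(s - 3) + (4*s - 24).
Isolate Y and clear denominators.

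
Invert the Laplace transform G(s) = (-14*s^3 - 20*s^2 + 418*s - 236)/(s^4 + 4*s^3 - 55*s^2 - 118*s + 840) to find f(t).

f(t) = -3*exp(5*t) - 2*exp(4*t) - 4*exp(-6*t) - 5*exp(-7*t)

Factor the denominator: s^4 + 4*s^3 - 55*s^2 - 118*s + 840 = (s - 5)*(s - 4)*(s + 6)*(s + 7).
Partial fraction decomposition gives [-5/(s + 7)] + [-4/(s + 6)] + [-2/(s - 4)] + [-3/(s - 5)].
Invert each term: -5/(s + 7) ↔ -5e^(-7t); -4/(s + 6) ↔ -4e^(-6t); -2/(s - 4) ↔ -2e^(4t); -3/(s - 5) ↔ -3e^(5t).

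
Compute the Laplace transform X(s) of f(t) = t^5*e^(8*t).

L{t^5} = 5!/s^6 = 120/s^6.
By the first shifting theorem, multiplying by e^(8t) replaces s with s - 8.

X(s) = 120/(s - 8)^6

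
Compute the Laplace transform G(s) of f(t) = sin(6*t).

L{sin(6t)} = 6/(s^2 + 36).

G(s) = 6/(s^2 + 36)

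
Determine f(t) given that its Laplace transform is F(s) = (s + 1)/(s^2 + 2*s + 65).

f(t) = exp(-t)*cos(8*t)

Rewrite the denominator: s^2 + 2*s + 65 = (s + 1)^2 + 64.
The form in (s + 1) signals a first-shifting-theorem factor e^(-t).
Since L{cos(8t)} = s/(s^2 + 64), the inverse is e^(-t)*cos(8*t).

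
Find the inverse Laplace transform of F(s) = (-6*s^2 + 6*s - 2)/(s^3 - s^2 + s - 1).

Factor the denominator: s^3 - s^2 + s - 1 = (s - 1)*(s^2 + 1).
Partial fraction decomposition gives [-1/(s - 1)] + [-5*s/(s^2 + 1)] + [1/(s^2 + 1)].
Invert each term: -1/(s - 1) ↔ -e^(t); -5·s/(s^2 + 1) ↔ -5cos(t); 1·1/(s^2 + 1) ↔ sin(t).

-exp(t) + sin(t) - 5*cos(t)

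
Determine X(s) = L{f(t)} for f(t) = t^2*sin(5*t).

X(s) = 10*(3*s^2 - 25)/(s^2 + 25)^3

L{sin(5t)} = 5/(s^2 + 25).
Then apply L{t^2·g(t)} = (-1)^2 d^2/ds^2[G(s)] with G(s) = 5/(s^2 + 25):
differentiating 2 times and applying the sign gives 10*(3*s^2 - 25)/(s^2 + 25)^3.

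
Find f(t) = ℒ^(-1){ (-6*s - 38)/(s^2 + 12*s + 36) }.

f(t) = -2*t*exp(-6*t) - 6*exp(-6*t)

Factor the denominator: s^2 + 12*s + 36 = (s + 6)^2.
Partial fraction decomposition gives [-6/(s + 6)] + [-2/(s + 6)^2].
Invert each term: -6/(s + 6) ↔ -6e^(-6t); -2/(s + 6)^2 ↔ -2t·e^(-6t).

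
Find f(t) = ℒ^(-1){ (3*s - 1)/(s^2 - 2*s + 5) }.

f(t) = exp(t)*sin(2*t) + 3*exp(t)*cos(2*t)

Complete the square in the denominator: s^2 - 2*s + 5 = (s - 1)^2 + 2^2.
Split the numerator to match: 3*s - 1 = 3·(s - 1) + 1·2.
Invert each term: 3·(s - 1)/((s - 1)^2 + 4) ↔ 3e^(t)cos(2t); 1·2/((s - 1)^2 + 4) ↔ e^(t)sin(2t).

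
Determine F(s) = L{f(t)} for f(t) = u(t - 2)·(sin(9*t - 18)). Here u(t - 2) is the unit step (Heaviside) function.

By the second shifting theorem, L{u(t - c)·g(t - c)} = e^(-cs)·G(s) with c = 2 and G(s) = L{g(t)}.
L{sin(9t)} = 9/(s^2 + 81).

F(s) = 9*exp(-2*s)/(s^2 + 81)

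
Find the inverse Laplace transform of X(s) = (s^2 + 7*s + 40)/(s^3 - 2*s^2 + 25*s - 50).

Factor the denominator: s^3 - 2*s^2 + 25*s - 50 = (s - 2)*(s^2 + 25).
Partial fraction decomposition gives [2/(s - 2)] + [-s/(s^2 + 25)] + [5/(s^2 + 25)].
Invert each term: 2/(s - 2) ↔ 2e^(2t); -1·s/(s^2 + 25) ↔ -cos(5t); 1·5/(s^2 + 25) ↔ sin(5t).

2*exp(2*t) + sin(5*t) - cos(5*t)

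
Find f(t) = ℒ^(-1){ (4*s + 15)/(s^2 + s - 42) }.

Factor the denominator: s^2 + s - 42 = (s - 6)*(s + 7).
Partial fraction decomposition gives [1/(s + 7)] + [3/(s - 6)].
Invert each term: 1/(s + 7) ↔ e^(-7t); 3/(s - 6) ↔ 3e^(6t).

f(t) = 3*exp(6*t) + exp(-7*t)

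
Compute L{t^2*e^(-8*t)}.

L{e^(-8t)} = 1/(s + 8).
Then apply L{t^2·g(t)} = (-1)^2 d^2/ds^2[G(s)] with G(s) = 1/(s + 8):
differentiating 2 times and applying the sign gives 2/(s + 8)^3.

2/(s + 8)^3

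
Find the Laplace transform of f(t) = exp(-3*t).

1/(s + 3)

L{1} = 1/s.
By the first shifting theorem, multiplying by e^(-3t) replaces s with s + 3.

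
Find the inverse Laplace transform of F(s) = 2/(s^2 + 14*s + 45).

exp(-7*t)*sinh(2*t)

Rewrite the denominator: s^2 + 14*s + 45 = (s + 7)^2 - 4.
The form in (s + 7) signals a first-shifting-theorem factor e^(-7t).
Since L{sinh(2t)} = 2/(s^2 - 4), the inverse is exp(-7*t)*sinh(2*t).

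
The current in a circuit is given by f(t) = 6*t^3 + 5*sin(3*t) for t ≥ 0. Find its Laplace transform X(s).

By linearity of the Laplace transform, transform each term separately.
(5)·[L{sin(3t)} = 3/(s^2 + 9)]; (6)·[L{t^3} = 3!/s^4 = 6/s^4].

X(s) = 15/(s^2 + 9) + 36/s^4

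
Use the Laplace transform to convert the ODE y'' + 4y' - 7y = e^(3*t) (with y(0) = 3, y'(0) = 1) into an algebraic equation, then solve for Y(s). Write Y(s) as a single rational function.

Take the Laplace transform of both sides.
Using L{y''} = s^2 Y - s·y(0) - y'(0) and L{y'} = sY - y(0), with y(0) = 3, y'(0) = 1, the left side becomes (s^2 + 4*s - 7)Y - (3*s + 13).
The right side is L{e^(3*t)} = 1/(s - 3).
So (s^2 + 4*s - 7)Y = 1/(s - 3) + (3*s + 13).
Divide through and combine into a single rational function.

Y(s) = (3*s^2 + 4*s - 38)/(s^3 + s^2 - 19*s + 21)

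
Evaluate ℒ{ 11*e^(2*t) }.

L{11} = 11/s.
By the first shifting theorem, multiplying by e^(2t) replaces s with s - 2.

11/(s - 2)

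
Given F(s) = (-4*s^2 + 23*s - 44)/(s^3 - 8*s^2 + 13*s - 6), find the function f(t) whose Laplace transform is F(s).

Factor the denominator: s^3 - 8*s^2 + 13*s - 6 = (s - 6)*(s - 1)^2.
Partial fraction decomposition gives [-2/(s - 1)] + [5/(s - 1)^2] + [-2/(s - 6)].
Invert each term: -2/(s - 1) ↔ -2e^(t); 5/(s - 1)^2 ↔ 5t·e^(t); -2/(s - 6) ↔ -2e^(6t).

f(t) = 5*t*exp(t) - 2*exp(6*t) - 2*exp(t)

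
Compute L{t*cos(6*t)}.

(s - 6)*(s + 6)/(s^2 + 36)^2

L{cos(6t)} = s/(s^2 + 36).
Then apply L{t·g(t)} = -d/ds[G(s)] with G(s) = s/(s^2 + 36):
differentiating 1 time and applying the sign gives (s - 6)*(s + 6)/(s^2 + 36)^2.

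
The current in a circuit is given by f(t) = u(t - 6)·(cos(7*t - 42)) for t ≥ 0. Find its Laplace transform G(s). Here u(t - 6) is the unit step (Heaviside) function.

G(s) = s*exp(-6*s)/(s^2 + 49)

By the second shifting theorem, L{u(t - c)·g(t - c)} = e^(-cs)·H(s) with c = 6 and H(s) = L{g(t)}.
L{cos(7t)} = s/(s^2 + 49).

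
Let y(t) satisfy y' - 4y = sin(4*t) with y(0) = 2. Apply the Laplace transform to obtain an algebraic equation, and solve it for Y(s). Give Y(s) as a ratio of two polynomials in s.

Y(s) = (2*s^2 + 36)/(s^3 - 4*s^2 + 16*s - 64)

Take the Laplace transform of both sides.
Using L{y'} = sY - y(0) = sY - 2, the left side becomes (s - 4)Y - (2).
The right side is L{sin(4*t)} = 4/(s^2 + 16).
So (s - 4)Y = 4/(s^2 + 16) + (2).
Solve for Y(s) and write it as one ratio of polynomials.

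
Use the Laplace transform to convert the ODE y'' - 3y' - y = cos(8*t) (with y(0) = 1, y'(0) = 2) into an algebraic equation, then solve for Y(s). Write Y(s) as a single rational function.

Apply the Laplace transform to the equation.
With L{y''} = s^2 Y - s·y(0) - y'(0) and L{y'} = sY - y(0), with y(0) = 1, y'(0) = 2: the LHS transforms to (s^2 - 3*s - 1)Y - (s - 1).
The right side is L{cos(8*t)} = s/(s^2 + 64).
So (s^2 - 3*s - 1)Y = s/(s^2 + 64) + (s - 1).
Solve for Y(s) and write it as one ratio of polynomials.

Y(s) = (s^3 - s^2 + 65*s - 64)/(s^4 - 3*s^3 + 63*s^2 - 192*s - 64)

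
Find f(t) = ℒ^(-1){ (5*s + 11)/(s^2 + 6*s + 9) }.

f(t) = -4*t*exp(-3*t) + 5*exp(-3*t)

Factor the denominator: s^2 + 6*s + 9 = (s + 3)^2.
Partial fraction decomposition gives [5/(s + 3)] + [-4/(s + 3)^2].
Invert each term: 5/(s + 3) ↔ 5e^(-3t); -4/(s + 3)^2 ↔ -4t·e^(-3t).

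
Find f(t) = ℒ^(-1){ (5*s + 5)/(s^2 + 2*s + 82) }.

f(t) = 5*exp(-t)*cos(9*t)

Rewrite the denominator: s^2 + 2*s + 82 = (s + 1)^2 + 81.
The form in (s + 1) signals a first-shifting-theorem factor e^(-t).
Since L{cos(9t)} = s/(s^2 + 81), the inverse is e^(-t)*cos(9*t), scaled by 5.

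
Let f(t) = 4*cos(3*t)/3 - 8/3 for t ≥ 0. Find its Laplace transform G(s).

G(s) = 4*s/(3*(s^2 + 9)) - 8/(3*s)

By linearity of the Laplace transform, transform each term separately.
L{-8/3} = (-8/3)/s; (4/3)·[L{cos(3t)} = s/(s^2 + 9)].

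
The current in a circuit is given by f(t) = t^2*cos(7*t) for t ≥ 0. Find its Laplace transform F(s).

L{cos(7t)} = s/(s^2 + 49).
Then apply L{t^2·g(t)} = (-1)^2 d^2/ds^2[G(s)] with G(s) = s/(s^2 + 49):
differentiating 2 times and applying the sign gives 2*s*(s^2 - 147)/(s^2 + 49)^3.

F(s) = 2*s*(s^2 - 147)/(s^2 + 49)^3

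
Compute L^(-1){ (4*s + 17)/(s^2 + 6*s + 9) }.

Factor the denominator: s^2 + 6*s + 9 = (s + 3)^2.
Partial fraction decomposition gives [4/(s + 3)] + [5/(s + 3)^2].
Invert each term: 4/(s + 3) ↔ 4e^(-3t); 5/(s + 3)^2 ↔ 5t·e^(-3t).

5*t*exp(-3*t) + 4*exp(-3*t)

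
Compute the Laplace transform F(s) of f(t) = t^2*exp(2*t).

L{e^(2t)} = 1/(s - 2).
Then apply L{t^2·g(t)} = (-1)^2 d^2/ds^2[G(s)] with G(s) = 1/(s - 2):
differentiating 2 times and applying the sign gives 2/(s - 2)^3.

F(s) = 2/(s - 2)^3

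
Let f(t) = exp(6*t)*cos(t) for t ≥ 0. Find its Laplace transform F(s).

L{cos(t)} = s/(s^2 + 1).
By the first shifting theorem, multiplying by e^(6t) replaces s with s - 6.

F(s) = (s - 6)/((s - 6)^2 + 1)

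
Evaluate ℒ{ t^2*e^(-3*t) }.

L{e^(-3t)} = 1/(s + 3).
Then apply L{t^2·g(t)} = (-1)^2 d^2/ds^2[H(s)] with H(s) = 1/(s + 3):
differentiating 2 times and applying the sign gives 2/(s + 3)^3.

2/(s + 3)^3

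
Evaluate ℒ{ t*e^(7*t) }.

(s - 7)^(-2)

L{e^(7t)} = 1/(s - 7).
Then apply L{t·g(t)} = -d/ds[H(s)] with H(s) = 1/(s - 7):
differentiating 1 time and applying the sign gives (s - 7)^(-2).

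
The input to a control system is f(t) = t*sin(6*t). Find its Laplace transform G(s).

L{sin(6t)} = 6/(s^2 + 36).
Then apply L{t·g(t)} = -d/ds[H(s)] with H(s) = 6/(s^2 + 36):
differentiating 1 time and applying the sign gives 12*s/(s^2 + 36)^2.

G(s) = 12*s/(s^2 + 36)^2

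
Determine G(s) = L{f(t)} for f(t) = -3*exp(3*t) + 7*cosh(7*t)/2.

G(s) = 7*s/(2*(s^2 - 49)) - 3/(s - 3)

By linearity of the Laplace transform, transform each term separately.
(-3)·[L{e^(3t)} = 1/(s - 3)]; (7/2)·[L{cosh(7t)} = s/(s^2 - 49)].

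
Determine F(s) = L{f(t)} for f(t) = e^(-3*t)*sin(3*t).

F(s) = 3/((s + 3)^2 + 9)

L{sin(3t)} = 3/(s^2 + 9).
By the first shifting theorem, multiplying by e^(-3t) replaces s with s + 3.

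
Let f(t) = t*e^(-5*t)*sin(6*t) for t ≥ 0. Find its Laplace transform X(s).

X(s) = 12*(s + 5)/(s^2 + 10*s + 61)^2

L{sin(6t)} = 6/(s^2 + 36).
Multiplying by e^(-5t) shifts s → s + 5, so L{e^(-5*t)*sin(6*t)} = 6/((s + 5)^2 + 36).
Then apply L{t·g(t)} = -d/ds[G(s)] with G(s) = 6/((s + 5)^2 + 36):
differentiating 1 time and applying the sign gives 12*(s + 5)/(s^2 + 10*s + 61)^2.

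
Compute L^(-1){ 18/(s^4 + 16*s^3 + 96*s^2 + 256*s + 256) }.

3*t^3*exp(-4*t)

Rewrite the denominator: s^4 + 16*s^3 + 96*s^2 + 256*s + 256 = (s + 4)^4.
The form in (s + 4) signals a first-shifting-theorem factor e^(-4t).
Since L{t^3} = 3!/s^4 = 6/s^4, the inverse is t^3*e^(-4*t), scaled by 3.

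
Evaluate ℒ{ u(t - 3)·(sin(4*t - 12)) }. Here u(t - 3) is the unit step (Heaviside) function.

4*exp(-3*s)/(s^2 + 16)

By the second shifting theorem, L{u(t - c)·g(t - c)} = e^(-cs)·G(s) with c = 3 and G(s) = L{g(t)}.
L{sin(4t)} = 4/(s^2 + 16).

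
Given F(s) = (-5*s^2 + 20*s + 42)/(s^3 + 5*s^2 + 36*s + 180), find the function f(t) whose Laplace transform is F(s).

f(t) = 5*sin(6*t) - 2*cos(6*t) - 3*exp(-5*t)

Factor the denominator: s^3 + 5*s^2 + 36*s + 180 = (s + 5)*(s^2 + 36).
Partial fraction decomposition gives [-3/(s + 5)] + [-2*s/(s^2 + 36)] + [30/(s^2 + 36)].
Invert each term: -3/(s + 5) ↔ -3e^(-5t); -2·s/(s^2 + 36) ↔ -2cos(6t); 5·6/(s^2 + 36) ↔ 5sin(6t).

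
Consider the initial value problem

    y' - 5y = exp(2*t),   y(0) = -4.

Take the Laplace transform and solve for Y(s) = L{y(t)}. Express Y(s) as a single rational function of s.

Apply the Laplace transform to the equation.
Using L{y'} = sY - y(0) = sY - (-4), the left side becomes (s - 5)Y - (-4).
The right side is L{exp(2*t)} = 1/(s - 2).
So (s - 5)Y = 1/(s - 2) + (-4).
Solve for Y(s) and write it as one ratio of polynomials.

Y(s) = (-4*s + 9)/(s^2 - 7*s + 10)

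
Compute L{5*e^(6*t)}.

5/(s - 6)

L{5} = 5/s.
By the first shifting theorem, multiplying by e^(6t) replaces s with s - 6.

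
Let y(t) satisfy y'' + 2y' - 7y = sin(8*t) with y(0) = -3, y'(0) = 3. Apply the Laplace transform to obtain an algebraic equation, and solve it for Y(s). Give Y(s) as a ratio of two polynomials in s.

Y(s) = (-3*s^3 - 3*s^2 - 192*s - 184)/(s^4 + 2*s^3 + 57*s^2 + 128*s - 448)

Transform both sides with L{·}.
Using L{y''} = s^2 Y - s·y(0) - y'(0) and L{y'} = sY - y(0), with y(0) = -3, y'(0) = 3, the left side becomes (s^2 + 2*s - 7)Y - (-3*s - 3).
The right side is L{sin(8*t)} = 8/(s^2 + 64).
So (s^2 + 2*s - 7)Y = 8/(s^2 + 64) + (-3*s - 3).
Isolate Y and clear denominators.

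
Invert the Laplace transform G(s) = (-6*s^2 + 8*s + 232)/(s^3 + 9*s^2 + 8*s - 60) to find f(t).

Factor the denominator: s^3 + 9*s^2 + 8*s - 60 = (s - 2)*(s + 5)*(s + 6).
Partial fraction decomposition gives [-6/(s + 5)] + [-4/(s + 6)] + [4/(s - 2)].
Invert each term: -6/(s + 5) ↔ -6e^(-5t); -4/(s + 6) ↔ -4e^(-6t); 4/(s - 2) ↔ 4e^(2t).

f(t) = 4*exp(2*t) - 6*exp(-5*t) - 4*exp(-6*t)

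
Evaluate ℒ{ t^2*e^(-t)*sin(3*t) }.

L{sin(3t)} = 3/(s^2 + 9).
Multiplying by e^(-t) shifts s → s + 1, so L{e^(-t)*sin(3*t)} = 3/((s + 1)^2 + 9).
Then apply L{t^2·g(t)} = (-1)^2 d^2/ds^2[G(s)] with G(s) = 3/((s + 1)^2 + 9):
differentiating 2 times and applying the sign gives 18*(s^2 + 2*s - 2)/(s^2 + 2*s + 10)^3.

18*(s^2 + 2*s - 2)/(s^2 + 2*s + 10)^3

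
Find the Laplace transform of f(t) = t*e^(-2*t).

(s + 2)^(-2)

L{e^(-2t)} = 1/(s + 2).
Then apply L{t·g(t)} = -d/ds[H(s)] with H(s) = 1/(s + 2):
differentiating 1 time and applying the sign gives (s + 2)^(-2).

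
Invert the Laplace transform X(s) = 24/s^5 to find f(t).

f(t) = t^4

Since L{t^4} = 4!/s^5 = 24/s^5, the inverse is t^4.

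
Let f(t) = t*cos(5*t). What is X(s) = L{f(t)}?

L{cos(5t)} = s/(s^2 + 25).
Then apply L{t·g(t)} = -d/ds[G(s)] with G(s) = s/(s^2 + 25):
differentiating 1 time and applying the sign gives (s - 5)*(s + 5)/(s^2 + 25)^2.

X(s) = (s - 5)*(s + 5)/(s^2 + 25)^2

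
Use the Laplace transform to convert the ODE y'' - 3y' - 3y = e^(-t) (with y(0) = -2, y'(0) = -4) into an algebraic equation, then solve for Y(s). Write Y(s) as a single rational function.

Y(s) = (-2*s^2 + 3)/(s^3 - 2*s^2 - 6*s - 3)

Take the Laplace transform of both sides.
The derivative rules (L{y''} = s^2 Y - s·y(0) - y'(0) and L{y'} = sY - y(0), with y(0) = -2, y'(0) = -4) turn the left side into (s^2 - 3*s - 3)Y - (-2*s + 2).
The right side is L{e^(-t)} = 1/(s + 1).
So (s^2 - 3*s - 3)Y = 1/(s + 1) + (-2*s + 2).
Divide through and combine into a single rational function.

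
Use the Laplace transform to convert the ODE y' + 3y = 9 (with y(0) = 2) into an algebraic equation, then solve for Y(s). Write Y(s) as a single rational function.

Y(s) = (2*s + 9)/(s^2 + 3*s)

Transform both sides with L{·}.
With L{y'} = sY - y(0) = sY - 2: the LHS transforms to (s + 3)Y - (2).
The right side is L{9} = 9/s.
So (s + 3)Y = 9/s + (2).
Divide through and combine into a single rational function.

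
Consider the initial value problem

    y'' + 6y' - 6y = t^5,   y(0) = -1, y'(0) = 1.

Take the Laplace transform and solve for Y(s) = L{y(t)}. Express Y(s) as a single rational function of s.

Y(s) = (-s^7 - 5*s^6 + 120)/(s^8 + 6*s^7 - 6*s^6)

Laplace-transform each side.
The derivative rules (L{y''} = s^2 Y - s·y(0) - y'(0) and L{y'} = sY - y(0), with y(0) = -1, y'(0) = 1) turn the left side into (s^2 + 6*s - 6)Y - (-s - 5).
The right side is L{t^5} = 120/s^6.
So (s^2 + 6*s - 6)Y = 120/s^6 + (-s - 5).
Solve for Y(s) and write it as one ratio of polynomials.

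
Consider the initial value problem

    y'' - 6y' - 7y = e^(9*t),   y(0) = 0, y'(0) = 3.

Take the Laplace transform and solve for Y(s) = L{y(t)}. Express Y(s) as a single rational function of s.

Y(s) = (3*s - 26)/(s^3 - 15*s^2 + 47*s + 63)

Take the Laplace transform of both sides.
The derivative rules (L{y''} = s^2 Y - s·y(0) - y'(0) and L{y'} = sY - y(0), with y(0) = 0, y'(0) = 3) turn the left side into (s^2 - 6*s - 7)Y - (3).
The right side is L{e^(9*t)} = 1/(s - 9).
So (s^2 - 6*s - 7)Y = 1/(s - 9) + (3).
Divide through and combine into a single rational function.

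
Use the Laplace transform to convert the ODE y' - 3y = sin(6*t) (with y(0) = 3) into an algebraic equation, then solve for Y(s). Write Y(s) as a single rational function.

Y(s) = (3*s^2 + 114)/(s^3 - 3*s^2 + 36*s - 108)

Transform both sides with L{·}.
The derivative rules (L{y'} = sY - y(0) = sY - 3) turn the left side into (s - 3)Y - (3).
The right side is L{sin(6*t)} = 6/(s^2 + 36).
So (s - 3)Y = 6/(s^2 + 36) + (3).
Divide through and combine into a single rational function.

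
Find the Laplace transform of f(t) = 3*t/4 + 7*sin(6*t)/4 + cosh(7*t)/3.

s/(3*(s^2 - 49)) + 21/(2*(s^2 + 36)) + 3/(4*s^2)

The transform is linear, so treat each term independently.
(7/4)·[L{sin(6t)} = 6/(s^2 + 36)]; (1/3)·[L{cosh(7t)} = s/(s^2 - 49)]; (3/4)·[L{t} = 1!/s^2 = 1/s^2].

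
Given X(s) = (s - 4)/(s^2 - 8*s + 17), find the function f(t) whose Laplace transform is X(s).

f(t) = exp(4*t)*cos(t)

Rewrite the denominator: s^2 - 8*s + 17 = (s - 4)^2 + 1.
The form in (s - 4) signals a first-shifting-theorem factor e^(4t).
Since L{cos(t)} = s/(s^2 + 1), the inverse is e^(4*t)*cos(t).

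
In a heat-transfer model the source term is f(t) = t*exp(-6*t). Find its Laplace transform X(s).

X(s) = (s + 6)^(-2)

L{t} = 1!/s^2 = 1/s^2.
By the first shifting theorem, multiplying by e^(-6t) replaces s with s + 6.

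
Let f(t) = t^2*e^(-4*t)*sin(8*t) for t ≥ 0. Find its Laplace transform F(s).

L{sin(8t)} = 8/(s^2 + 64).
Multiplying by e^(-4t) shifts s → s + 4, so L{e^(-4*t)*sin(8*t)} = 8/((s + 4)^2 + 64).
Then apply L{t^2·g(t)} = (-1)^2 d^2/ds^2[G(s)] with G(s) = 8/((s + 4)^2 + 64):
differentiating 2 times and applying the sign gives 16*(3*s^2 + 24*s - 16)/(s^2 + 8*s + 80)^3.

F(s) = 16*(3*s^2 + 24*s - 16)/(s^2 + 8*s + 80)^3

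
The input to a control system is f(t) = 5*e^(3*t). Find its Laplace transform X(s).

L{5} = 5/s.
By the first shifting theorem, multiplying by e^(3t) replaces s with s - 3.

X(s) = 5/(s - 3)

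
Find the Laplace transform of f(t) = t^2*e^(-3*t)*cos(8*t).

2*(s + 3)*(s^2 + 6*s - 183)/(s^2 + 6*s + 73)^3

L{cos(8t)} = s/(s^2 + 64).
Multiplying by e^(-3t) shifts s → s + 3, so L{e^(-3*t)*cos(8*t)} = (s + 3)/((s + 3)^2 + 64).
Then apply L{t^2·g(t)} = (-1)^2 d^2/ds^2[H(s)] with H(s) = (s + 3)/((s + 3)^2 + 64):
differentiating 2 times and applying the sign gives 2*(s + 3)*(s^2 + 6*s - 183)/(s^2 + 6*s + 73)^3.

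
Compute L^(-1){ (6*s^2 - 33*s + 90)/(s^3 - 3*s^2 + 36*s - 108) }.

exp(3*t) - 3*sin(6*t) + 5*cos(6*t)

Factor the denominator: s^3 - 3*s^2 + 36*s - 108 = (s - 3)*(s^2 + 36).
Partial fraction decomposition gives [1/(s - 3)] + [5*s/(s^2 + 36)] + [-18/(s^2 + 36)].
Invert each term: 1/(s - 3) ↔ e^(3t); 5·s/(s^2 + 36) ↔ 5cos(6t); -3·6/(s^2 + 36) ↔ -3sin(6t).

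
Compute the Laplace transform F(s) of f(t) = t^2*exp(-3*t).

L{e^(-3t)} = 1/(s + 3).
Then apply L{t^2·g(t)} = (-1)^2 d^2/ds^2[G(s)] with G(s) = 1/(s + 3):
differentiating 2 times and applying the sign gives 2/(s + 3)^3.

F(s) = 2/(s + 3)^3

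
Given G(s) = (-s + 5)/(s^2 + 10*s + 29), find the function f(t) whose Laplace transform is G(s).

f(t) = 5*exp(-5*t)*sin(2*t) - exp(-5*t)*cos(2*t)

Complete the square in the denominator: s^2 + 10*s + 29 = (s + 5)^2 + 2^2.
Split the numerator to match: -s + 5 = -1·(s + 5) + 5·2.
Invert each term: -1·(s + 5)/((s + 5)^2 + 4) ↔ -e^(-5t)cos(2t); 5·2/((s + 5)^2 + 4) ↔ 5e^(-5t)sin(2t).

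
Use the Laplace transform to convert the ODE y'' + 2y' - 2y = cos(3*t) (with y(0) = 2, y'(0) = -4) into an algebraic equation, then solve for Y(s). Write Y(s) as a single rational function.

Laplace-transform each side.
Using L{y''} = s^2 Y - s·y(0) - y'(0) and L{y'} = sY - y(0), with y(0) = 2, y'(0) = -4, the left side becomes (s^2 + 2*s - 2)Y - (2*s).
The right side is L{cos(3*t)} = s/(s^2 + 9).
So (s^2 + 2*s - 2)Y = s/(s^2 + 9) + (2*s).
Divide through and combine into a single rational function.

Y(s) = (2*s^3 + 19*s)/(s^4 + 2*s^3 + 7*s^2 + 18*s - 18)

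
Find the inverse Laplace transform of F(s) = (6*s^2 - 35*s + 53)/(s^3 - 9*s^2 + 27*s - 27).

t^2*exp(3*t) + t*exp(3*t) + 6*exp(3*t)

Factor the denominator: s^3 - 9*s^2 + 27*s - 27 = (s - 3)^3.
Partial fraction decomposition gives [6/(s - 3)] + [(s - 3)^(-2)] + [2/(s - 3)^3].
Invert each term: 6/(s - 3) ↔ 6e^(3t); 1/(s - 3)^2 ↔ t·e^(3t); 2/(s - 3)^3 ↔ (1)t^2·e^(3t).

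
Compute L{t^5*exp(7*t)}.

120/(s - 7)^6

L{t^5} = 5!/s^6 = 120/s^6.
By the first shifting theorem, multiplying by e^(7t) replaces s with s - 7.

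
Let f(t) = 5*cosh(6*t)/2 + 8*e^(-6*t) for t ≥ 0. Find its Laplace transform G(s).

G(s) = 5*s/(2*(s^2 - 36)) + 8/(s + 6)

The transform is linear, so treat each term independently.
(8)·[L{e^(-6t)} = 1/(s + 6)]; (5/2)·[L{cosh(6t)} = s/(s^2 - 36)].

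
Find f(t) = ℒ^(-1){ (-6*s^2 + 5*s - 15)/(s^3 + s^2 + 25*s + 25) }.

Factor the denominator: s^3 + s^2 + 25*s + 25 = (s + 1)*(s^2 + 25).
Partial fraction decomposition gives [-1/(s + 1)] + [-5*s/(s^2 + 25)] + [10/(s^2 + 25)].
Invert each term: -1/(s + 1) ↔ -e^(-t); -5·s/(s^2 + 25) ↔ -5cos(5t); 2·5/(s^2 + 25) ↔ 2sin(5t).

f(t) = 2*sin(5*t) - 5*cos(5*t) - exp(-t)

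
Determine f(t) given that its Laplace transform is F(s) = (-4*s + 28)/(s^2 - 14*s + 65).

f(t) = -4*exp(7*t)*cos(4*t)

Rewrite the denominator: s^2 - 14*s + 65 = (s - 7)^2 + 16.
The form in (s - 7) signals a first-shifting-theorem factor e^(7t).
Since L{cos(4t)} = s/(s^2 + 16), the inverse is exp(7*t)*cos(4*t), scaled by -4.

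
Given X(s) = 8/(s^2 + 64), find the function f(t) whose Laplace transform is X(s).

Since L{sin(8t)} = 8/(s^2 + 64), the inverse is sin(8*t).

f(t) = sin(8*t)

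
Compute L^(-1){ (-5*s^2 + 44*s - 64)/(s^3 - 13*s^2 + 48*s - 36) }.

Factor the denominator: s^3 - 13*s^2 + 48*s - 36 = (s - 6)^2*(s - 1).
Partial fraction decomposition gives [-4/(s - 6)] + [4/(s - 6)^2] + [-1/(s - 1)].
Invert each term: -4/(s - 6) ↔ -4e^(6t); 4/(s - 6)^2 ↔ 4t·e^(6t); -1/(s - 1) ↔ -e^(t).

4*t*exp(6*t) - 4*exp(6*t) - exp(t)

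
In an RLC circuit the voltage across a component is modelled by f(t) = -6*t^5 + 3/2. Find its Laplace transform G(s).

G(s) = 3/(2*s) - 720/s^6

By linearity of the Laplace transform, transform each term separately.
L{3/2} = (3/2)/s; (-6)·[L{t^5} = 5!/s^6 = 120/s^6].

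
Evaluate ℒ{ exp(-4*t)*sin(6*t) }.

6/((s + 4)^2 + 36)

L{sin(6t)} = 6/(s^2 + 36).
By the first shifting theorem, multiplying by e^(-4t) replaces s with s + 4.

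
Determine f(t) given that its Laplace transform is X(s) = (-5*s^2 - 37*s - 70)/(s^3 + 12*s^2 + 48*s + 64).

Factor the denominator: s^3 + 12*s^2 + 48*s + 64 = (s + 4)^3.
Partial fraction decomposition gives [-5/(s + 4)] + [3/(s + 4)^2] + [-2/(s + 4)^3].
Invert each term: -5/(s + 4) ↔ -5e^(-4t); 3/(s + 4)^2 ↔ 3t·e^(-4t); -2/(s + 4)^3 ↔ (-1)t^2·e^(-4t).

f(t) = -t^2*exp(-4*t) + 3*t*exp(-4*t) - 5*exp(-4*t)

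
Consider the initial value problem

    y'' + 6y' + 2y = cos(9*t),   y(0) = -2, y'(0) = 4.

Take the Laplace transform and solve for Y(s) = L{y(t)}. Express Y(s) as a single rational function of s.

Apply the Laplace transform to the equation.
The derivative rules (L{y''} = s^2 Y - s·y(0) - y'(0) and L{y'} = sY - y(0), with y(0) = -2, y'(0) = 4) turn the left side into (s^2 + 6*s + 2)Y - (-2*s - 8).
The right side is L{cos(9*t)} = s/(s^2 + 81).
So (s^2 + 6*s + 2)Y = s/(s^2 + 81) + (-2*s - 8).
Solve for Y(s) and write it as one ratio of polynomials.

Y(s) = (-2*s^3 - 8*s^2 - 161*s - 648)/(s^4 + 6*s^3 + 83*s^2 + 486*s + 162)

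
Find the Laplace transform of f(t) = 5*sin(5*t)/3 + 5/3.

Apply the Laplace transform termwise.
(5/3)·[L{sin(5t)} = 5/(s^2 + 25)]; L{5/3} = (5/3)/s.

25/(3*(s^2 + 25)) + 5/(3*s)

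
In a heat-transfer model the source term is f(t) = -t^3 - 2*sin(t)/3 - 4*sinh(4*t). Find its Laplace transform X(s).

X(s) = -2/(3*(s^2 + 1)) - 16/(s^2 - 16) - 6/s^4

Apply the Laplace transform termwise.
(-2/3)·[L{sin(t)} = 1/(s^2 + 1)]; (-1)·[L{t^3} = 3!/s^4 = 6/s^4]; (-4)·[L{sinh(4t)} = 4/(s^2 - 16)].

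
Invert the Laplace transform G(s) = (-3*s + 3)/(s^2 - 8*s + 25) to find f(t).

Complete the square in the denominator: s^2 - 8*s + 25 = (s - 4)^2 + 3^2.
Split the numerator to match: -3*s + 3 = -3·(s - 4) - 3·3.
Invert each term: -3·(s - 4)/((s - 4)^2 + 9) ↔ -3e^(4t)cos(3t); -3·3/((s - 4)^2 + 9) ↔ -3e^(4t)sin(3t).

f(t) = -3*exp(4*t)*sin(3*t) - 3*exp(4*t)*cos(3*t)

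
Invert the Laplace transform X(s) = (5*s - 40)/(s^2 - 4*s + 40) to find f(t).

Complete the square in the denominator: s^2 - 4*s + 40 = (s - 2)^2 + 6^2.
Split the numerator to match: 5*s - 40 = 5·(s - 2) - 5·6.
Invert each term: 5·(s - 2)/((s - 2)^2 + 36) ↔ 5e^(2t)cos(6t); -5·6/((s - 2)^2 + 36) ↔ -5e^(2t)sin(6t).

f(t) = -5*exp(2*t)*sin(6*t) + 5*exp(2*t)*cos(6*t)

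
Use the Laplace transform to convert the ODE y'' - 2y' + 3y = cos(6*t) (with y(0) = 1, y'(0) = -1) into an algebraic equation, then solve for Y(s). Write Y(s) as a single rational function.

Take the Laplace transform of both sides.
With L{y''} = s^2 Y - s·y(0) - y'(0) and L{y'} = sY - y(0), with y(0) = 1, y'(0) = -1: the LHS transforms to (s^2 - 2*s + 3)Y - (s - 3).
The right side is L{cos(6*t)} = s/(s^2 + 36).
So (s^2 - 2*s + 3)Y = s/(s^2 + 36) + (s - 3).
Isolate Y and clear denominators.

Y(s) = (s^3 - 3*s^2 + 37*s - 108)/(s^4 - 2*s^3 + 39*s^2 - 72*s + 108)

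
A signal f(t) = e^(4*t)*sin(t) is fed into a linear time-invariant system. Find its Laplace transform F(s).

F(s) = 1/((s - 4)^2 + 1)

L{sin(t)} = 1/(s^2 + 1).
By the first shifting theorem, multiplying by e^(4t) replaces s with s - 4.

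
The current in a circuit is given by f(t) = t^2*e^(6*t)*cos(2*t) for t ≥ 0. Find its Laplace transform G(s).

G(s) = 2*(s - 6)*(s^2 - 12*s + 24)/(s^2 - 12*s + 40)^3

L{cos(2t)} = s/(s^2 + 4).
Multiplying by e^(6t) shifts s → s - 6, so L{e^(6*t)*cos(2*t)} = (s - 6)/((s - 6)^2 + 4).
Then apply L{t^2·g(t)} = (-1)^2 d^2/ds^2[H(s)] with H(s) = (s - 6)/((s - 6)^2 + 4):
differentiating 2 times and applying the sign gives 2*(s - 6)*(s^2 - 12*s + 24)/(s^2 - 12*s + 40)^3.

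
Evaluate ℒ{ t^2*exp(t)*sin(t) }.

L{sin(t)} = 1/(s^2 + 1).
Multiplying by e^(t) shifts s → s - 1, so L{exp(t)*sin(t)} = 1/((s - 1)^2 + 1).
Then apply L{t^2·g(t)} = (-1)^2 d^2/ds^2[G(s)] with G(s) = 1/((s - 1)^2 + 1):
differentiating 2 times and applying the sign gives 2*(3*s^2 - 6*s + 2)/(s^2 - 2*s + 2)^3.

2*(3*s^2 - 6*s + 2)/(s^2 - 2*s + 2)^3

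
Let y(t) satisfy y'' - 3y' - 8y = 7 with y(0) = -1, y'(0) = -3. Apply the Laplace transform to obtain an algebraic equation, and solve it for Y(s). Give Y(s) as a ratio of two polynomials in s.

Laplace-transform each side.
The derivative rules (L{y''} = s^2 Y - s·y(0) - y'(0) and L{y'} = sY - y(0), with y(0) = -1, y'(0) = -3) turn the left side into (s^2 - 3*s - 8)Y - (-s).
The right side is L{7} = 7/s.
So (s^2 - 3*s - 8)Y = 7/s + (-s).
Isolate Y and clear denominators.

Y(s) = (-s^2 + 7)/(s^3 - 3*s^2 - 8*s)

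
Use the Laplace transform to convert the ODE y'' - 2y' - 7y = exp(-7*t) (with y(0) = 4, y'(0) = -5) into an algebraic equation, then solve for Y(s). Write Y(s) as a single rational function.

Y(s) = (4*s^2 + 15*s - 90)/(s^3 + 5*s^2 - 21*s - 49)

Apply the Laplace transform to the equation.
The derivative rules (L{y''} = s^2 Y - s·y(0) - y'(0) and L{y'} = sY - y(0), with y(0) = 4, y'(0) = -5) turn the left side into (s^2 - 2*s - 7)Y - (4*s - 13).
The right side is L{exp(-7*t)} = 1/(s + 7).
So (s^2 - 2*s - 7)Y = 1/(s + 7) + (4*s - 13).
Isolate Y and clear denominators.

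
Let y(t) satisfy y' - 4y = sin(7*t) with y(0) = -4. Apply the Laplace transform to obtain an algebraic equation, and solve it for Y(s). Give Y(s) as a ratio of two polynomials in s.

Take the Laplace transform of both sides.
The derivative rules (L{y'} = sY - y(0) = sY - (-4)) turn the left side into (s - 4)Y - (-4).
The right side is L{sin(7*t)} = 7/(s^2 + 49).
So (s - 4)Y = 7/(s^2 + 49) + (-4).
Isolate Y and clear denominators.

Y(s) = (-4*s^2 - 189)/(s^3 - 4*s^2 + 49*s - 196)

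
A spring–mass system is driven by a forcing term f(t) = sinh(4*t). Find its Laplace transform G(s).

L{sinh(4t)} = 4/(s^2 - 16).

G(s) = 4/(s^2 - 16)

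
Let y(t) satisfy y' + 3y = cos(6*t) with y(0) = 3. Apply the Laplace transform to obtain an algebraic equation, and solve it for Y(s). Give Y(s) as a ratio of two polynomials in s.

Y(s) = (3*s^2 + s + 108)/(s^3 + 3*s^2 + 36*s + 108)

Laplace-transform each side.
The derivative rules (L{y'} = sY - y(0) = sY - 3) turn the left side into (s + 3)Y - (3).
The right side is L{cos(6*t)} = s/(s^2 + 36).
So (s + 3)Y = s/(s^2 + 36) + (3).
Isolate Y and clear denominators.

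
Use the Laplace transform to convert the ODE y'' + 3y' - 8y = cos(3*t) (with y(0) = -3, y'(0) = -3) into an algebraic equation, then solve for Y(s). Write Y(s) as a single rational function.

Y(s) = (-3*s^3 - 12*s^2 - 26*s - 108)/(s^4 + 3*s^3 + s^2 + 27*s - 72)

Apply the Laplace transform to the equation.
Using L{y''} = s^2 Y - s·y(0) - y'(0) and L{y'} = sY - y(0), with y(0) = -3, y'(0) = -3, the left side becomes (s^2 + 3*s - 8)Y - (-3*s - 12).
The right side is L{cos(3*t)} = s/(s^2 + 9).
So (s^2 + 3*s - 8)Y = s/(s^2 + 9) + (-3*s - 12).
Solve for Y(s) and write it as one ratio of polynomials.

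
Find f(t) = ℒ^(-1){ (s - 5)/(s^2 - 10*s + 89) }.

f(t) = exp(5*t)*cos(8*t)

Rewrite the denominator: s^2 - 10*s + 89 = (s - 5)^2 + 64.
The form in (s - 5) signals a first-shifting-theorem factor e^(5t).
Since L{cos(8t)} = s/(s^2 + 64), the inverse is exp(5*t)*cos(8*t).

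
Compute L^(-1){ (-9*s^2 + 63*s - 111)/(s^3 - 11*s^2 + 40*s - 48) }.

-3*t*exp(4*t) - 6*exp(4*t) - 3*exp(3*t)

Factor the denominator: s^3 - 11*s^2 + 40*s - 48 = (s - 4)^2*(s - 3).
Partial fraction decomposition gives [-6/(s - 4)] + [-3/(s - 4)^2] + [-3/(s - 3)].
Invert each term: -6/(s - 4) ↔ -6e^(4t); -3/(s - 4)^2 ↔ -3t·e^(4t); -3/(s - 3) ↔ -3e^(3t).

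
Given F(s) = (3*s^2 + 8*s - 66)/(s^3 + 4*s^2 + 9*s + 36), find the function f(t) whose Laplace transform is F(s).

Factor the denominator: s^3 + 4*s^2 + 9*s + 36 = (s + 4)*(s^2 + 9).
Partial fraction decomposition gives [-2/(s + 4)] + [5*s/(s^2 + 9)] + [-12/(s^2 + 9)].
Invert each term: -2/(s + 4) ↔ -2e^(-4t); 5·s/(s^2 + 9) ↔ 5cos(3t); -4·3/(s^2 + 9) ↔ -4sin(3t).

f(t) = -4*sin(3*t) + 5*cos(3*t) - 2*exp(-4*t)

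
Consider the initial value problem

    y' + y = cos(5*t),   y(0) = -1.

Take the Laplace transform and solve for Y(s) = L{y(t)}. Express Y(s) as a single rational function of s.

Transform both sides with L{·}.
The derivative rules (L{y'} = sY - y(0) = sY - (-1)) turn the left side into (s + 1)Y - (-1).
The right side is L{cos(5*t)} = s/(s^2 + 25).
So (s + 1)Y = s/(s^2 + 25) + (-1).
Divide through and combine into a single rational function.

Y(s) = (-s^2 + s - 25)/(s^3 + s^2 + 25*s + 25)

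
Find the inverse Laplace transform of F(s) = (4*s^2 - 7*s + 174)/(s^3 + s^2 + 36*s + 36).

Factor the denominator: s^3 + s^2 + 36*s + 36 = (s + 1)*(s^2 + 36).
Partial fraction decomposition gives [5/(s + 1)] + [-s/(s^2 + 36)] + [-6/(s^2 + 36)].
Invert each term: 5/(s + 1) ↔ 5e^(-t); -1·s/(s^2 + 36) ↔ -cos(6t); -1·6/(s^2 + 36) ↔ -sin(6t).

-sin(6*t) - cos(6*t) + 5*exp(-t)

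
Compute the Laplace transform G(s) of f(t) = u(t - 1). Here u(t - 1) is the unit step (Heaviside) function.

By the second shifting theorem, L{u(t - c)·g(t - c)} = e^(-cs)·H(s) with c = 1 and H(s) = L{g(t)}.
L{1} = 1/s.

G(s) = exp(-s)/s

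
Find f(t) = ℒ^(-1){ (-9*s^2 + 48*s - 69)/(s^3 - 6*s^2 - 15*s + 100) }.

Factor the denominator: s^3 - 6*s^2 - 15*s + 100 = (s - 5)^2*(s + 4).
Partial fraction decomposition gives [-4/(s - 5)] + [-6/(s - 5)^2] + [-5/(s + 4)].
Invert each term: -4/(s - 5) ↔ -4e^(5t); -6/(s - 5)^2 ↔ -6t·e^(5t); -5/(s + 4) ↔ -5e^(-4t).

f(t) = -6*t*exp(5*t) - 4*exp(5*t) - 5*exp(-4*t)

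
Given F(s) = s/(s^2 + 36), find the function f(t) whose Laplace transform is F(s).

Since L{cos(6t)} = s/(s^2 + 36), the inverse is cos(6*t).

f(t) = cos(6*t)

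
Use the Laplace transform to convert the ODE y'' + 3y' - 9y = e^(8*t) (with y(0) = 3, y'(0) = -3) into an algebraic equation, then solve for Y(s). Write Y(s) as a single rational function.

Transform both sides with L{·}.
With L{y''} = s^2 Y - s·y(0) - y'(0) and L{y'} = sY - y(0), with y(0) = 3, y'(0) = -3: the LHS transforms to (s^2 + 3*s - 9)Y - (3*s + 6).
The right side is L{e^(8*t)} = 1/(s - 8).
So (s^2 + 3*s - 9)Y = 1/(s - 8) + (3*s + 6).
Isolate Y and clear denominators.

Y(s) = (3*s^2 - 18*s - 47)/(s^3 - 5*s^2 - 33*s + 72)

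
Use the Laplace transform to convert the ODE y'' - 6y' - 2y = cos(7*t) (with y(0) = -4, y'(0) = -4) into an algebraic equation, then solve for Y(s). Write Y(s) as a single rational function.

Transform both sides with L{·}.
With L{y''} = s^2 Y - s·y(0) - y'(0) and L{y'} = sY - y(0), with y(0) = -4, y'(0) = -4: the LHS transforms to (s^2 - 6*s - 2)Y - (-4*s + 20).
The right side is L{cos(7*t)} = s/(s^2 + 49).
So (s^2 - 6*s - 2)Y = s/(s^2 + 49) + (-4*s + 20).
Solve for Y(s) and write it as one ratio of polynomials.

Y(s) = (-4*s^3 + 20*s^2 - 195*s + 980)/(s^4 - 6*s^3 + 47*s^2 - 294*s - 98)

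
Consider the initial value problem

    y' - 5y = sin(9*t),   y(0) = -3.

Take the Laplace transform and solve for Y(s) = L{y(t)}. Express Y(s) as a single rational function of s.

Y(s) = (-3*s^2 - 234)/(s^3 - 5*s^2 + 81*s - 405)

Take the Laplace transform of both sides.
With L{y'} = sY - y(0) = sY - (-3): the LHS transforms to (s - 5)Y - (-3).
The right side is L{sin(9*t)} = 9/(s^2 + 81).
So (s - 5)Y = 9/(s^2 + 81) + (-3).
Isolate Y and clear denominators.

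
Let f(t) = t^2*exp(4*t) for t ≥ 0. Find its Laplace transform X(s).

X(s) = 2/(s - 4)^3

L{e^(4t)} = 1/(s - 4).
Then apply L{t^2·g(t)} = (-1)^2 d^2/ds^2[G(s)] with G(s) = 1/(s - 4):
differentiating 2 times and applying the sign gives 2/(s - 4)^3.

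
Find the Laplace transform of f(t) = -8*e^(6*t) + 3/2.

-8/(s - 6) + 3/(2*s)

By linearity of the Laplace transform, transform each term separately.
(-8)·[L{e^(6t)} = 1/(s - 6)]; L{3/2} = (3/2)/s.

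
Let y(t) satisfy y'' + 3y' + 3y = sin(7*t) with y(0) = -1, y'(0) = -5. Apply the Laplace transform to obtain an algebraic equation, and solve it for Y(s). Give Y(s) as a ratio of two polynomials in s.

Y(s) = (-s^3 - 8*s^2 - 49*s - 385)/(s^4 + 3*s^3 + 52*s^2 + 147*s + 147)

Transform both sides with L{·}.
The derivative rules (L{y''} = s^2 Y - s·y(0) - y'(0) and L{y'} = sY - y(0), with y(0) = -1, y'(0) = -5) turn the left side into (s^2 + 3*s + 3)Y - (-s - 8).
The right side is L{sin(7*t)} = 7/(s^2 + 49).
So (s^2 + 3*s + 3)Y = 7/(s^2 + 49) + (-s - 8).
Divide through and combine into a single rational function.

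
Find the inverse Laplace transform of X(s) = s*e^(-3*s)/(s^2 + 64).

Heaviside(t - 3)*(cos(8*t - 24))

The factor e^(-3s) signals a time shift by c = 3 (second shifting theorem).
L{cos(8t)} = s/(s^2 + 64), so L^-1{s/(s^2 + 64)} = cos(8*t).
Hence the inverse is u(t - 3) times that function evaluated at t - 3.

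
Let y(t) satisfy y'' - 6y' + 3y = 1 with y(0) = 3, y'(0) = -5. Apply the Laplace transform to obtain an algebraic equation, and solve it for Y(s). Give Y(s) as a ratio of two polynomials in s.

Y(s) = (3*s^2 - 23*s + 1)/(s^3 - 6*s^2 + 3*s)

Take the Laplace transform of both sides.
Using L{y''} = s^2 Y - s·y(0) - y'(0) and L{y'} = sY - y(0), with y(0) = 3, y'(0) = -5, the left side becomes (s^2 - 6*s + 3)Y - (3*s - 23).
The right side is L{1} = 1/s.
So (s^2 - 6*s + 3)Y = 1/s + (3*s - 23).
Isolate Y and clear denominators.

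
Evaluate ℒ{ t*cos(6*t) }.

(s - 6)*(s + 6)/(s^2 + 36)^2

L{cos(6t)} = s/(s^2 + 36).
Then apply L{t·g(t)} = -d/ds[G(s)] with G(s) = s/(s^2 + 36):
differentiating 1 time and applying the sign gives (s - 6)*(s + 6)/(s^2 + 36)^2.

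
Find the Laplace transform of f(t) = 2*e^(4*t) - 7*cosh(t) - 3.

By linearity of the Laplace transform, transform each term separately.
L{-3} = -3/s; (-7)·[L{cosh(t)} = s/(s^2 - 1)]; (2)·[L{e^(4t)} = 1/(s - 4)].

-7*s/(s^2 - 1) + 2/(s - 4) - 3/s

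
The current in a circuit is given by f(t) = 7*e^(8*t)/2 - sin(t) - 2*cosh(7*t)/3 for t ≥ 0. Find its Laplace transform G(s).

Apply the Laplace transform termwise.
(7/2)·[L{e^(8t)} = 1/(s - 8)]; (-2/3)·[L{cosh(7t)} = s/(s^2 - 49)]; (-1)·[L{sin(t)} = 1/(s^2 + 1)].

G(s) = -2*s/(3*(s^2 - 49)) - 1/(s^2 + 1) + 7/(2*(s - 8))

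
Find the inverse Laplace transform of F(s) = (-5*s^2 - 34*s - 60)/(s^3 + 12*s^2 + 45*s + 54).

-t*exp(-3*t) - exp(-3*t) - 4*exp(-6*t)

Factor the denominator: s^3 + 12*s^2 + 45*s + 54 = (s + 3)^2*(s + 6).
Partial fraction decomposition gives [-1/(s + 3)] + [-1/(s + 3)^2] + [-4/(s + 6)].
Invert each term: -1/(s + 3) ↔ -e^(-3t); -1/(s + 3)^2 ↔ -t·e^(-3t); -4/(s + 6) ↔ -4e^(-6t).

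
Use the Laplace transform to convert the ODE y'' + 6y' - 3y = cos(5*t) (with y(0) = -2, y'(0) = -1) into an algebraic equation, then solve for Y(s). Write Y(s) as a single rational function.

Transform both sides with L{·}.
Using L{y''} = s^2 Y - s·y(0) - y'(0) and L{y'} = sY - y(0), with y(0) = -2, y'(0) = -1, the left side becomes (s^2 + 6*s - 3)Y - (-2*s - 13).
The right side is L{cos(5*t)} = s/(s^2 + 25).
So (s^2 + 6*s - 3)Y = s/(s^2 + 25) + (-2*s - 13).
Isolate Y and clear denominators.

Y(s) = (-2*s^3 - 13*s^2 - 49*s - 325)/(s^4 + 6*s^3 + 22*s^2 + 150*s - 75)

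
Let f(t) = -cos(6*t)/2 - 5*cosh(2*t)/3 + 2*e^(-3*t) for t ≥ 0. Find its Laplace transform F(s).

F(s) = -s/(2*(s^2 + 36)) - 5*s/(3*(s^2 - 4)) + 2/(s + 3)

By linearity of the Laplace transform, transform each term separately.
(-5/3)·[L{cosh(2t)} = s/(s^2 - 4)]; (-1/2)·[L{cos(6t)} = s/(s^2 + 36)]; (2)·[L{e^(-3t)} = 1/(s + 3)].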